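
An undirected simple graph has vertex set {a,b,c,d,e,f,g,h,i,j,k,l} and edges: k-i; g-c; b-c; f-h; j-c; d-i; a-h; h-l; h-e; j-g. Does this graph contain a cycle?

Yes

The graph has 12 vertices, 10 edges, and 3 connected components.
One cycle is c-j-g-c.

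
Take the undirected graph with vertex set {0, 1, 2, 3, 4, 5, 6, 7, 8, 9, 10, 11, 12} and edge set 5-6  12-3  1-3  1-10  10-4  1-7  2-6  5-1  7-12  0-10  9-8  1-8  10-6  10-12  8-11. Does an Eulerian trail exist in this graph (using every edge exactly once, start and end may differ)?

Degrees: 0:1, 1:5, 2:1, 3:2, 4:1, 5:2, 6:3, 7:2, 8:3, 9:1, 10:5, 11:1, 12:3
Odd-degree vertices: 0, 1, 2, 4, 6, 8, 9, 10, 11, 12 (10 total).
An Eulerian trail requires 0 or 2 odd-degree vertices; here there are 10.

No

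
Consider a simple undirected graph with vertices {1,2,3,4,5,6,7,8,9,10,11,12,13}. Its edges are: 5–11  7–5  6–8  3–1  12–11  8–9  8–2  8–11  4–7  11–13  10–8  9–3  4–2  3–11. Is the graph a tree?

The graph has 13 vertices and 14 edges.
Connected but with 14 > 12 edges, so it has a cycle and is not a tree.

No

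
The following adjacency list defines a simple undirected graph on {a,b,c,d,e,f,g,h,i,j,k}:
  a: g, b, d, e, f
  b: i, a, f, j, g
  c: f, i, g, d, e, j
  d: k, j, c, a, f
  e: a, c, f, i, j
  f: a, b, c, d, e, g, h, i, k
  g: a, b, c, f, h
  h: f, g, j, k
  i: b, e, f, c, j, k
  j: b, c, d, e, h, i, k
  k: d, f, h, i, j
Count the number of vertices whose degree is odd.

8

Degrees: a:5, b:5, c:6, d:5, e:5, f:9, g:5, h:4, i:6, j:7, k:5
Odd-degree vertices: a, b, d, e, f, g, j, k.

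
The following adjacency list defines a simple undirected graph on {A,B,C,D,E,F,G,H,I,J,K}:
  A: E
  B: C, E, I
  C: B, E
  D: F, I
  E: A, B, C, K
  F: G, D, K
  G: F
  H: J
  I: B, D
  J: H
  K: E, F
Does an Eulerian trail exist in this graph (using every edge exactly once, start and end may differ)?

No

Degrees: A:1, B:3, C:2, D:2, E:4, F:3, G:1, H:1, I:2, J:1, K:2
Odd-degree vertices: A, B, F, G, H, J (6 total).
With 6 odd-degree vertices (more than two), no single trail can use every edge.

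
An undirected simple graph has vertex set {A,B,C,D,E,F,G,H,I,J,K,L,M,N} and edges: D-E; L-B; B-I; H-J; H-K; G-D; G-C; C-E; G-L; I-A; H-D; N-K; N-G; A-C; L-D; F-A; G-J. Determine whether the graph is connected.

Component: {M}
Component: {A, B, C, D, E, F, G, H, I, J, K, L, N}
There are 2 separate components, so the graph is not connected.

No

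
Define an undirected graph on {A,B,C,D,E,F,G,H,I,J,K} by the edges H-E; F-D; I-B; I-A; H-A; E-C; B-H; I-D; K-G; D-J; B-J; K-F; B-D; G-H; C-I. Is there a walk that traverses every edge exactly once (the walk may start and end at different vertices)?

Degrees: A:2, B:4, C:2, D:4, E:2, F:2, G:2, H:4, I:4, J:2, K:2
Odd-degree vertices: none (0 total).
With 0 odd-degree vertices and all edges in one connected piece, an Eulerian trail exists.

Yes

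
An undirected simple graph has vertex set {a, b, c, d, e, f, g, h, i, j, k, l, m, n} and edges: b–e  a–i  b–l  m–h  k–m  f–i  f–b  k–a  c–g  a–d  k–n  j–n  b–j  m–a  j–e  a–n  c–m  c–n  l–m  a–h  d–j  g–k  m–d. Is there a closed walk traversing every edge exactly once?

No

Degrees: a:6, b:4, c:3, d:3, e:2, f:2, g:2, h:2, i:2, j:4, k:4, l:2, m:6, n:4
Vertices with odd degree: c, d. An Eulerian circuit requires all degrees even.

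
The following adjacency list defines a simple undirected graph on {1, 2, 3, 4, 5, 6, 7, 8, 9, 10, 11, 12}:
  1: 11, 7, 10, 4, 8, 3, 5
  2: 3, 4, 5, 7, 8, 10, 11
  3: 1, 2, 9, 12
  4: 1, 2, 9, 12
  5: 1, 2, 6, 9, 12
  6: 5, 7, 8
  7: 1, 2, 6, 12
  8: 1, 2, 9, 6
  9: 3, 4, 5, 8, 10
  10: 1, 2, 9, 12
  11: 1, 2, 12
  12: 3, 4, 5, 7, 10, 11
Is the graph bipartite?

Yes

A valid 2-coloring puts {3, 4, 5, 7, 8, 10, 11} on one side and {1, 2, 6, 9, 12} on the other; every edge crosses between the two sides.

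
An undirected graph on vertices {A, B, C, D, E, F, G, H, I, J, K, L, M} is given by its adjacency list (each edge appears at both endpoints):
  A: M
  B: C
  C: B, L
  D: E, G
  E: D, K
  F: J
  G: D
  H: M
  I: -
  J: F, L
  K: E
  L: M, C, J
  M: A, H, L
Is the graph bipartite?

Yes

Color {C, E, G, I, J, M} black and {A, B, D, F, H, K, L} white. No edge joins two same-colored vertices, so the graph is bipartite.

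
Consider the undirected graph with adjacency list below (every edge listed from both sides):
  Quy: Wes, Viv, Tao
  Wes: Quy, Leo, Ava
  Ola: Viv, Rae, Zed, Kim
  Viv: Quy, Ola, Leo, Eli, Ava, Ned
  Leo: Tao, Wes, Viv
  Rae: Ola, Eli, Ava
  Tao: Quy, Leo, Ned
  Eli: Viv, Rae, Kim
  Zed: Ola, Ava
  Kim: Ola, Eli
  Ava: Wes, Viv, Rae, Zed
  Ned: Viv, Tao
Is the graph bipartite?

Yes

Color {Wes, Viv, Rae, Tao, Zed, Kim} black and {Quy, Ola, Leo, Eli, Ava, Ned} white. No edge joins two same-colored vertices, so the graph is bipartite.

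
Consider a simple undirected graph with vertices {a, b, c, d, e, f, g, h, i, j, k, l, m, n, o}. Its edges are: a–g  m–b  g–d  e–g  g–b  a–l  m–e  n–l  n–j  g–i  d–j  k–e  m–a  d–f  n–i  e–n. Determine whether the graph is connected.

Component: {c}
Component: {h}
Component: {o}
Component: {a, b, d, e, f, g, i, j, k, l, m, n}
There are 4 separate components, so the graph is not connected.

No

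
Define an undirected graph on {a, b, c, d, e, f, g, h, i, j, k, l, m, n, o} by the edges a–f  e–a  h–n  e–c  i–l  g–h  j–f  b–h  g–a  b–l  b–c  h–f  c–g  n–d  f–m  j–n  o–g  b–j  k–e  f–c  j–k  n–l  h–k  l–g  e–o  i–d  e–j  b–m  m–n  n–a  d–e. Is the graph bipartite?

No

The cycle e-k-j-e has length 3, which is odd, so the graph is not bipartite.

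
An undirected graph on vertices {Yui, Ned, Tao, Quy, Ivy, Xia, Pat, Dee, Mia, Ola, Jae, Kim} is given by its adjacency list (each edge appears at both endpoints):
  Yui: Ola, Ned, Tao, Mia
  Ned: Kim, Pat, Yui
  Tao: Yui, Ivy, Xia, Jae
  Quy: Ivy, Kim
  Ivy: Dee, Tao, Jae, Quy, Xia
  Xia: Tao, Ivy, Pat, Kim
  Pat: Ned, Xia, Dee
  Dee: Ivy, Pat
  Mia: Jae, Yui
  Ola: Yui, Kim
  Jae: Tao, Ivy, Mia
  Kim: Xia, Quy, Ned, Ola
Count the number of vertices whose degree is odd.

Degrees: Yui:4, Ned:3, Tao:4, Quy:2, Ivy:5, Xia:4, Pat:3, Dee:2, Mia:2, Ola:2, Jae:3, Kim:4
Odd-degree vertices: Ned, Ivy, Pat, Jae.

4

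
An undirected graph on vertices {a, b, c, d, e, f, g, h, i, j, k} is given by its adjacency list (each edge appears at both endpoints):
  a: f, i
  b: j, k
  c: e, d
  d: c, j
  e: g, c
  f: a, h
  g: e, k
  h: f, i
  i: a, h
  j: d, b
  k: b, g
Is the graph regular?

Degrees: a:2, b:2, c:2, d:2, e:2, f:2, g:2, h:2, i:2, j:2, k:2
Every vertex has degree 2, so the graph is 2-regular.

Yes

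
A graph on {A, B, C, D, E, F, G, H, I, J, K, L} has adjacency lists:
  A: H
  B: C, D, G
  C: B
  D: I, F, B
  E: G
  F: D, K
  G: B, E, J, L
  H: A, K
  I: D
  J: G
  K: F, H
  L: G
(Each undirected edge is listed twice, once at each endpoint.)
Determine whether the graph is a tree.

|V| = 12, |E| = 11.
It is connected with exactly 11 edges, hence acyclic — it is a tree.

Yes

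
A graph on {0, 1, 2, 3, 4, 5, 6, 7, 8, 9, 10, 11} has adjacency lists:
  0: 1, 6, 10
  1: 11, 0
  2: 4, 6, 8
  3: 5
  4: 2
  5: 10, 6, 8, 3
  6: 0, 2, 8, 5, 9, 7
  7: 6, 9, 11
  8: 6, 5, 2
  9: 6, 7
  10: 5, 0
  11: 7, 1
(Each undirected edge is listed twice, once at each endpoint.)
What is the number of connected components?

Component: {0, 1, 2, 3, 4, 5, 6, 7, 8, 9, 10, 11}

1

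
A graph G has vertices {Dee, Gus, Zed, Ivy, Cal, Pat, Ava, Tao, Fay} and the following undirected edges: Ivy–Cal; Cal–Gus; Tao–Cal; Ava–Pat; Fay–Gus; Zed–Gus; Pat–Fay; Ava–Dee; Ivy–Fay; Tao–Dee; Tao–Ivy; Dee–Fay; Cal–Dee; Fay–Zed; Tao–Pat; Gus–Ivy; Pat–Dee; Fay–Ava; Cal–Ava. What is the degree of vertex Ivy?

Neighbors of Ivy: Gus, Cal, Tao, Fay.

4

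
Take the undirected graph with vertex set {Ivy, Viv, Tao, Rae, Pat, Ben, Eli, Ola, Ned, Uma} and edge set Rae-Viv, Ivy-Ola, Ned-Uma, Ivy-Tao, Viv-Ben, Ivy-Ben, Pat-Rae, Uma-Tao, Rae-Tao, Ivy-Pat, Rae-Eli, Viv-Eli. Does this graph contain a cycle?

Yes

The graph has 10 vertices, 12 edges, and 1 connected component.
Since 12 > 10 - 1, a cycle must exist; for instance Rae-Viv-Eli-Rae.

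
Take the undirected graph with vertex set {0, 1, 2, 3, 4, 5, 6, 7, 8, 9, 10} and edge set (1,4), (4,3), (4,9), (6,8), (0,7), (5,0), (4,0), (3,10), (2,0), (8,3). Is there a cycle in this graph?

No

|V| = 11, |E| = 10, number of components = 1.
Since 10 = 11 - 1, the graph is a forest and contains no cycle.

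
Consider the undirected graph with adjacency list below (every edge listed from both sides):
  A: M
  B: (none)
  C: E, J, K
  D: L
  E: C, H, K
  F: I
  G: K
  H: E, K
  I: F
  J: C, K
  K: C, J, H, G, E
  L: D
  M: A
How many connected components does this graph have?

Component: {B}
Component: {A, M}
Component: {D, L}
Component: {F, I}
Component: {C, E, G, H, J, K}

5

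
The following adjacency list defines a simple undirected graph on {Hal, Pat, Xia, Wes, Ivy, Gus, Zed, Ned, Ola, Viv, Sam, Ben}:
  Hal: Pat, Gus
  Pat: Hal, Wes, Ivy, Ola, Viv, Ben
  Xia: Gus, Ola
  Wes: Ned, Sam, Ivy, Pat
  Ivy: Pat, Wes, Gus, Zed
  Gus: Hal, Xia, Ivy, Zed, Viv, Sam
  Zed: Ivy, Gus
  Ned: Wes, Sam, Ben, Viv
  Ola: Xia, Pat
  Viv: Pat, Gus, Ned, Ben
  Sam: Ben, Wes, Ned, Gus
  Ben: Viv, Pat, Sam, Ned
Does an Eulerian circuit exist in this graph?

Yes

Degrees: Hal:2, Pat:6, Xia:2, Wes:4, Ivy:4, Gus:6, Zed:2, Ned:4, Ola:2, Viv:4, Sam:4, Ben:4
Every vertex has even degree and the edges form a single connected piece, so an Eulerian circuit exists.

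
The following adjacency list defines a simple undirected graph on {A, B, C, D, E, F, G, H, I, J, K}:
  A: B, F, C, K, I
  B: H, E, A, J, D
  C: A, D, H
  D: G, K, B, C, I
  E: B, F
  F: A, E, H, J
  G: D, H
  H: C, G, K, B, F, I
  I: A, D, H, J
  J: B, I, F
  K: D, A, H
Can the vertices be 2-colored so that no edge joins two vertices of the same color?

Yes

Partition the vertices as {B, C, F, G, I, K} vs {A, D, E, H, J}. Each listed edge has one endpoint in each part, so the graph is bipartite.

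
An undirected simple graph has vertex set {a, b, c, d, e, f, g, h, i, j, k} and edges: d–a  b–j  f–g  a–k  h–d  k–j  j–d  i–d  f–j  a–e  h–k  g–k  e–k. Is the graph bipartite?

No

a-e-k-a is an odd cycle (length 3), and a bipartite graph can contain only even cycles.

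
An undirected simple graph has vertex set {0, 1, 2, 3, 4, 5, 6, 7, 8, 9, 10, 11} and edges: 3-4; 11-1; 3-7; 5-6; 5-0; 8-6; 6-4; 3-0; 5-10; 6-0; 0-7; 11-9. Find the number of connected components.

3

Component: {2}
Component: {1, 9, 11}
Component: {0, 3, 4, 5, 6, 7, 8, 10}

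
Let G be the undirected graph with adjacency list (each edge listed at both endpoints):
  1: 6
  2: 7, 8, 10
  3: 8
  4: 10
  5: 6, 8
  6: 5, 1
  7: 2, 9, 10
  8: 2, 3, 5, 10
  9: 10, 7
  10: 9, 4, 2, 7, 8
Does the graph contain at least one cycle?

|V| = 10, |E| = 12, number of components = 1.
Since 12 > 10 - 1, a cycle must exist; for instance 10-7-2-10.

Yes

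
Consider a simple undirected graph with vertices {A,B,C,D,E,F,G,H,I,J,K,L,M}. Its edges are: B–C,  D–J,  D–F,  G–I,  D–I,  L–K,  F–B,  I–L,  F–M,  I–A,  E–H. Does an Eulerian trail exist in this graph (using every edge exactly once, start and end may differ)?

No

Degrees: A:1, B:2, C:1, D:3, E:1, F:3, G:1, H:1, I:4, J:1, K:1, L:2, M:1
Odd-degree vertices: A, C, D, E, F, G, H, J, K, M (10 total).
An Eulerian trail requires 0 or 2 odd-degree vertices; here there are 10.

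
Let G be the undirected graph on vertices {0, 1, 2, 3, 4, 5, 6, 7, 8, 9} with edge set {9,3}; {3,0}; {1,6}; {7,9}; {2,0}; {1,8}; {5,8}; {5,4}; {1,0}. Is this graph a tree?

Yes

|V| = 10, |E| = 9.
Connected and |E| = |V| - 1, which characterizes a tree.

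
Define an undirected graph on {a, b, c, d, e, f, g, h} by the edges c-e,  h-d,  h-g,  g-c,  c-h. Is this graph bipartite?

The cycle g-c-h-g has length 3, which is odd, so the graph is not bipartite.

No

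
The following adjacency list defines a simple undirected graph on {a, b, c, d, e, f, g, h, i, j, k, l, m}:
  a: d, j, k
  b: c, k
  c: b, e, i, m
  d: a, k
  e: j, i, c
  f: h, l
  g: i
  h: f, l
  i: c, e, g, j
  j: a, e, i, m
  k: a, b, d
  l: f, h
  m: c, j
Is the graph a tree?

|V| = 13, |E| = 17.
It is not connected, so it is not a tree.

No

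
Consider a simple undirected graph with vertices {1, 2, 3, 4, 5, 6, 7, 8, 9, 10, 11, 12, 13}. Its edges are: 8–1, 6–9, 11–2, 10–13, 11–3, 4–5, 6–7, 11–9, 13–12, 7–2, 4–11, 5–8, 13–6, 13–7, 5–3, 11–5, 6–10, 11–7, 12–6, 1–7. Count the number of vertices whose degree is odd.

Degrees: 1:2, 2:2, 3:2, 4:2, 5:4, 6:5, 7:5, 8:2, 9:2, 10:2, 11:6, 12:2, 13:4
Odd-degree vertices: 6, 7.

2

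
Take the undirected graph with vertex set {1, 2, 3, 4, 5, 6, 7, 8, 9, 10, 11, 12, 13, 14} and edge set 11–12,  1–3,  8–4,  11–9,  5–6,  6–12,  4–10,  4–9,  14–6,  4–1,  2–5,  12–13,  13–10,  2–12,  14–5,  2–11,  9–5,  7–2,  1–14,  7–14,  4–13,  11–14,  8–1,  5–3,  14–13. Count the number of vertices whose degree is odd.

Degrees: 1:4, 2:4, 3:2, 4:5, 5:5, 6:3, 7:2, 8:2, 9:3, 10:2, 11:4, 12:4, 13:4, 14:6
Odd-degree vertices: 4, 5, 6, 9.

4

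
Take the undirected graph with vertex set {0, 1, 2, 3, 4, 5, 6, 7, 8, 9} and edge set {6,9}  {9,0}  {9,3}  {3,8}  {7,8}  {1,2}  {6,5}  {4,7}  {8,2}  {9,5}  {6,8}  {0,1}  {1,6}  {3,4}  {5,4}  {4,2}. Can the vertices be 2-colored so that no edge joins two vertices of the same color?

The cycle 6-5-9-6 has length 3, which is odd, so the graph is not bipartite.

No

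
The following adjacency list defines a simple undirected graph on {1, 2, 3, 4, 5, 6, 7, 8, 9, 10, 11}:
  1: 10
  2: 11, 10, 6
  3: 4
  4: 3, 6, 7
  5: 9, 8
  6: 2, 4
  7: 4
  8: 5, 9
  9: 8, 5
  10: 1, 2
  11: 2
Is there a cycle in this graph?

The graph has 11 vertices, 10 edges, and 2 connected components.
One cycle is 5-9-8-5.

Yes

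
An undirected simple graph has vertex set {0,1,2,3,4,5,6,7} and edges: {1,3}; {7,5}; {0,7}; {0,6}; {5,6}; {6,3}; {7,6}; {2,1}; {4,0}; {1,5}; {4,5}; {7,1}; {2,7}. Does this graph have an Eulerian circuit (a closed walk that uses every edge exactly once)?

No

Degrees: 0:3, 1:4, 2:2, 3:2, 4:2, 5:4, 6:4, 7:5
0, 7 have odd degree; an Eulerian circuit needs every degree to be even, so none exists.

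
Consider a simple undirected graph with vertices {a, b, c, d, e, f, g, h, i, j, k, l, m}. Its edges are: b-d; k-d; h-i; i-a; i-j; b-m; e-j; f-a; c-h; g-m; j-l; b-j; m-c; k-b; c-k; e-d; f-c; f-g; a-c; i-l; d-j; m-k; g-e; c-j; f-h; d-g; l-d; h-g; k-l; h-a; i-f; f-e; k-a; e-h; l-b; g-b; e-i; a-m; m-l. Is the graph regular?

Degrees: a:6, b:6, c:6, d:6, e:6, f:6, g:6, h:6, i:6, j:6, k:6, l:6, m:6
All degrees equal 6; the graph is regular.

Yes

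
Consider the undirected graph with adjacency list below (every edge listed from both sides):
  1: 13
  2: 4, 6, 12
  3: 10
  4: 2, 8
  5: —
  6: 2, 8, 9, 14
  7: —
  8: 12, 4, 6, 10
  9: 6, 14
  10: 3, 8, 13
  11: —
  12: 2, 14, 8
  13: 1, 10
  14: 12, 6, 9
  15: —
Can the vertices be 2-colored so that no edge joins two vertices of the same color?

The cycle 6-9-14-6 has length 3, which is odd, so the graph is not bipartite.

No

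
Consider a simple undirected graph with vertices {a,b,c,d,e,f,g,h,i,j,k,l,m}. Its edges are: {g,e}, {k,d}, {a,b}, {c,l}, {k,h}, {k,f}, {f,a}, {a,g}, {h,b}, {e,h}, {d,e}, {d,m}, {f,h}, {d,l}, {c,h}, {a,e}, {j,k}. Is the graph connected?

No

Component: {i}
Component: {a, b, c, d, e, f, g, h, j, k, l, m}
No edge joins these 2 groups, so the graph is disconnected.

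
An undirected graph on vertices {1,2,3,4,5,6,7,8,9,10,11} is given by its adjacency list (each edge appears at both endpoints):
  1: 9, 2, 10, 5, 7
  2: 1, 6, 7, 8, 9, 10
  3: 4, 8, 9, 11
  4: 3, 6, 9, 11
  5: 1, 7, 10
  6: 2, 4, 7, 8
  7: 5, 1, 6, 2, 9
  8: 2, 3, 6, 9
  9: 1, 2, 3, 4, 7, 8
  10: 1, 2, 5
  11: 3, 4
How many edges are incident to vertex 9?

6

Neighbors of 9: 1, 2, 3, 4, 7, 8.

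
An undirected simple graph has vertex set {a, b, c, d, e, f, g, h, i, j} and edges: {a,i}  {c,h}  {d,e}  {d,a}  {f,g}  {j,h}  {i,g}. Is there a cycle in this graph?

No

The graph has 10 vertices, 7 edges, and 3 connected components.
Since 7 = 10 - 3, the graph is a forest and contains no cycle.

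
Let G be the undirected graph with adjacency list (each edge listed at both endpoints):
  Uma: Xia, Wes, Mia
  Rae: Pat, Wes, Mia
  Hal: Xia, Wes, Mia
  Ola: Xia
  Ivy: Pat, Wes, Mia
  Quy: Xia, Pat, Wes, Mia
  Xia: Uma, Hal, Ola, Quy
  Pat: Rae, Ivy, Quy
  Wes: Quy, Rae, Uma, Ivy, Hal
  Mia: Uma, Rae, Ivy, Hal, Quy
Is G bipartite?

Yes

A valid 2-coloring puts {Xia, Pat, Wes, Mia} on one side and {Uma, Rae, Hal, Ola, Ivy, Quy} on the other; every edge crosses between the two sides.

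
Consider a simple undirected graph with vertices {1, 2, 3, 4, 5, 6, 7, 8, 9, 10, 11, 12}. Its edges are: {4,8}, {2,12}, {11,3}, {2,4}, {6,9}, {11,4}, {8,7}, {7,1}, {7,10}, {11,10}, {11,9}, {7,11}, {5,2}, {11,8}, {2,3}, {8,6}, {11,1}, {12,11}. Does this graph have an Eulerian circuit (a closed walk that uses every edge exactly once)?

No

Degrees: 1:2, 2:4, 3:2, 4:3, 5:1, 6:2, 7:4, 8:4, 9:2, 10:2, 11:8, 12:2
Vertices with odd degree: 4, 5. An Eulerian circuit requires all degrees even.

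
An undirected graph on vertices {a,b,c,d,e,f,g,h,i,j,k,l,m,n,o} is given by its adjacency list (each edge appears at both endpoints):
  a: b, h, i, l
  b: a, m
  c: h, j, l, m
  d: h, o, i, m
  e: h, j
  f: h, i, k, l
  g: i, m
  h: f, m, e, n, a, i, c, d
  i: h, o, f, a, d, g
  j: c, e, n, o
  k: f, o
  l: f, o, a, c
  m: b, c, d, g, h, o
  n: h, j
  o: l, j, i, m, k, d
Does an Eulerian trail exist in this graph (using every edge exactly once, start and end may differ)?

Yes

Degrees: a:4, b:2, c:4, d:4, e:2, f:4, g:2, h:8, i:6, j:4, k:2, l:4, m:6, n:2, o:6
Odd-degree vertices: none (0 total).
With 0 odd-degree vertices and all edges in one connected piece, an Eulerian trail exists.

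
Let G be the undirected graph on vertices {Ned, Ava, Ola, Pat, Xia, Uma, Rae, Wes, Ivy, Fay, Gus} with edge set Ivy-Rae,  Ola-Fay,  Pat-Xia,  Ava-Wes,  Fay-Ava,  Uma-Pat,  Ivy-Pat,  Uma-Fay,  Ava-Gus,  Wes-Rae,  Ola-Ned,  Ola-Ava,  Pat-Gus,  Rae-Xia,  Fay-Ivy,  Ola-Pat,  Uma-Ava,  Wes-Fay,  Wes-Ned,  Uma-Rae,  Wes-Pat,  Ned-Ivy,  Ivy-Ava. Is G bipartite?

No

Ola-Fay-Ava-Ola is an odd cycle (length 3), and a bipartite graph can contain only even cycles.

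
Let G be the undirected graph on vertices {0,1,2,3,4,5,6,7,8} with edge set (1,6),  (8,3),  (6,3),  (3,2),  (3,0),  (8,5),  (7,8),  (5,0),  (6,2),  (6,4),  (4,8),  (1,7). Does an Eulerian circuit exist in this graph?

Degrees: 0:2, 1:2, 2:2, 3:4, 4:2, 5:2, 6:4, 7:2, 8:4
Every vertex has even degree and the edges form a single connected piece, so an Eulerian circuit exists.

Yes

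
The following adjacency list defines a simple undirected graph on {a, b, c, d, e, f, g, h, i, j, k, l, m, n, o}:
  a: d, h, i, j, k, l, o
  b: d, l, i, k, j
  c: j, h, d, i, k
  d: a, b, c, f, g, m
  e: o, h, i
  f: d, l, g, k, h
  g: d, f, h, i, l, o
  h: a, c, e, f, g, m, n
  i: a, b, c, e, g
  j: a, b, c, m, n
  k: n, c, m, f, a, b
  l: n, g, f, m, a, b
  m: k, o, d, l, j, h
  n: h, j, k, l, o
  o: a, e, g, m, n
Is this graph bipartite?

The cycle d-f-g-d has length 3, which is odd, so the graph is not bipartite.

No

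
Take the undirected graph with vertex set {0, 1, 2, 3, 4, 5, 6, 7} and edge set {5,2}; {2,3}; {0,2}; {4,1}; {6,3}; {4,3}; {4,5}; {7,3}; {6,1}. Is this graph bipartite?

Yes

Color {2, 4, 6, 7} black and {0, 1, 3, 5} white. No edge joins two same-colored vertices, so the graph is bipartite.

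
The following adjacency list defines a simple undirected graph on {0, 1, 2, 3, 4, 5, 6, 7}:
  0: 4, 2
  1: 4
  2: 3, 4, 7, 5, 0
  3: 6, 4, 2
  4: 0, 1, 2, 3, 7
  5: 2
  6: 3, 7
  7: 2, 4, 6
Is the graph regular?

No

Degrees: 0:2, 1:1, 2:5, 3:3, 4:5, 5:1, 6:2, 7:3
Degrees are not all equal (e.g. deg(1)=1 but deg(2)=5); not regular.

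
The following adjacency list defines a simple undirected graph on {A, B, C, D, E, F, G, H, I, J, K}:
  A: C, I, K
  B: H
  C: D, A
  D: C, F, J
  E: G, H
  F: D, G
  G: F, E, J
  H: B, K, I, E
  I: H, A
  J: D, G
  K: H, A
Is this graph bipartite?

Partition the vertices as {B, C, E, F, I, J, K} vs {A, D, G, H}. Each listed edge has one endpoint in each part, so the graph is bipartite.

Yes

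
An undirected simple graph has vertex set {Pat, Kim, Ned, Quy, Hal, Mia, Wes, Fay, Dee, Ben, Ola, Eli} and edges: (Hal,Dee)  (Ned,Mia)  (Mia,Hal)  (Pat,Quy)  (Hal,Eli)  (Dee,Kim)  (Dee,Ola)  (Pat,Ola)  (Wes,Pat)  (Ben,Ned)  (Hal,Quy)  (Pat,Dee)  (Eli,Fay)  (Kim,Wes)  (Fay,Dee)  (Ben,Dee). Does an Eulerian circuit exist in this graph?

Yes

Degrees: Pat:4, Kim:2, Ned:2, Quy:2, Hal:4, Mia:2, Wes:2, Fay:2, Dee:6, Ben:2, Ola:2, Eli:2
Every vertex has even degree and the edges form a single connected piece, so an Eulerian circuit exists.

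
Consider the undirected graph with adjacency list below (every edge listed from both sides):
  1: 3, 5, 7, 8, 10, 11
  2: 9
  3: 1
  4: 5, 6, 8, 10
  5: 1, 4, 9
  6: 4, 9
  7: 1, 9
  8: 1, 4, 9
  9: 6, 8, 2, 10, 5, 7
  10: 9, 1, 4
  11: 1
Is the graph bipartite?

Yes

A valid 2-coloring puts {2, 3, 5, 6, 7, 8, 10, 11} on one side and {1, 4, 9} on the other; every edge crosses between the two sides.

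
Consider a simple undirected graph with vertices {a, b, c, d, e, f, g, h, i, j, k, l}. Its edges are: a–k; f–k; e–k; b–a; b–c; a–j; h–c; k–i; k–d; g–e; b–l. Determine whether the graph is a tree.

The graph has 12 vertices and 11 edges.
Connected and |E| = |V| - 1, which characterizes a tree.

Yes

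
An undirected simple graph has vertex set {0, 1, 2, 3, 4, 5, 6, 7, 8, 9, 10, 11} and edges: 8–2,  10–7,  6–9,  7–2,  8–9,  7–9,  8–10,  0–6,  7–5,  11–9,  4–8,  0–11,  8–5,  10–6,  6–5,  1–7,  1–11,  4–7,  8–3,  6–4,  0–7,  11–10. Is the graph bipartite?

Yes

Color {6, 7, 8, 11} black and {0, 1, 2, 3, 4, 5, 9, 10} white. No edge joins two same-colored vertices, so the graph is bipartite.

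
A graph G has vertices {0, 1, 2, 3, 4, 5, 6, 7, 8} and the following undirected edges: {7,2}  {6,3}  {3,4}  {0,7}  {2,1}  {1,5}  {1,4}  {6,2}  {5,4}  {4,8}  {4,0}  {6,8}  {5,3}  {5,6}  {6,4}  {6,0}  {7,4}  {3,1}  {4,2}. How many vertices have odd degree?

2

Degrees: 0:3, 1:4, 2:4, 3:4, 4:8, 5:4, 6:6, 7:3, 8:2
Odd-degree vertices: 0, 7.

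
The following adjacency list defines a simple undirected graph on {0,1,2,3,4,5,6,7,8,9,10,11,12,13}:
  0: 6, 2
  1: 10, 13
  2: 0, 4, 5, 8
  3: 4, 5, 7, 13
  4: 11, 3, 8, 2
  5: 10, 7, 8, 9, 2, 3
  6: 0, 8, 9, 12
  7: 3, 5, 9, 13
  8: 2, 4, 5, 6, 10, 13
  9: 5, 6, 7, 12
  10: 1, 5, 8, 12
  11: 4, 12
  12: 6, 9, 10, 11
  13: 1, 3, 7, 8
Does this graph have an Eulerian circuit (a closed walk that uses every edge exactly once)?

Degrees: 0:2, 1:2, 2:4, 3:4, 4:4, 5:6, 6:4, 7:4, 8:6, 9:4, 10:4, 11:2, 12:4, 13:4
Every vertex has even degree and the edges form a single connected piece, so an Eulerian circuit exists.

Yes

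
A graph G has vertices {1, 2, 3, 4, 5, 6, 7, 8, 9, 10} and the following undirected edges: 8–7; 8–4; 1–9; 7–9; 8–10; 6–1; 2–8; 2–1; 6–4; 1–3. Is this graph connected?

No

Component: {5}
Component: {1, 2, 3, 4, 6, 7, 8, 9, 10}
There are 2 separate components, so the graph is not connected.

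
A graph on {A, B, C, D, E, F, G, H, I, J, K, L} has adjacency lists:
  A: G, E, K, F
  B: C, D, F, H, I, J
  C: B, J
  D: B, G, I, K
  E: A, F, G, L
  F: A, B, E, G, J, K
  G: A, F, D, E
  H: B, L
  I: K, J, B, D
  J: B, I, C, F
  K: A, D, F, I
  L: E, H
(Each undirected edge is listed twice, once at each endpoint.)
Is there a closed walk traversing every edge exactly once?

Degrees: A:4, B:6, C:2, D:4, E:4, F:6, G:4, H:2, I:4, J:4, K:4, L:2
Every vertex has even degree and the edges form a single connected piece, so an Eulerian circuit exists.

Yes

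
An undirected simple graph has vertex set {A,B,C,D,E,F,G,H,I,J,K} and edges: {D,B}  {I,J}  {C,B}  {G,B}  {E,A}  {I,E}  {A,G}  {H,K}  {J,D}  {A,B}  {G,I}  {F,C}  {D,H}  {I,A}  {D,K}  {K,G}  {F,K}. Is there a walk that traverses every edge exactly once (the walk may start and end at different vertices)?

Degrees: A:4, B:4, C:2, D:4, E:2, F:2, G:4, H:2, I:4, J:2, K:4
Odd-degree vertices: none (0 total).
The non-isolated vertices are connected and exactly 0 have odd degree, so an Eulerian trail exists.

Yes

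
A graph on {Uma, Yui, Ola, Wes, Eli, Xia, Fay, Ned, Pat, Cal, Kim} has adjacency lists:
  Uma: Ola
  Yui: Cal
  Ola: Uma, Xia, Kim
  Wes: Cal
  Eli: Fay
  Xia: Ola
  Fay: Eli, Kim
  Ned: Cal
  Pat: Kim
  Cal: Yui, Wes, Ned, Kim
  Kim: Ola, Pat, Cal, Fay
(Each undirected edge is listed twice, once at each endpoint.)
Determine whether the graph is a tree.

The graph has 11 vertices and 10 edges.
Connected and |E| = |V| - 1, which characterizes a tree.

Yes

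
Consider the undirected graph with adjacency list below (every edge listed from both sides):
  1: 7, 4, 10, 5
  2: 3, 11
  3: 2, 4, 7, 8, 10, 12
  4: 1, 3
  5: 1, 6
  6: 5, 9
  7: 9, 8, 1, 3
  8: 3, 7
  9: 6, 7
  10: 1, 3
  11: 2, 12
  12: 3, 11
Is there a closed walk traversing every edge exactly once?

Yes

Degrees: 1:4, 2:2, 3:6, 4:2, 5:2, 6:2, 7:4, 8:2, 9:2, 10:2, 11:2, 12:2
All degrees are even and the non-isolated vertices are connected — an Eulerian circuit exists.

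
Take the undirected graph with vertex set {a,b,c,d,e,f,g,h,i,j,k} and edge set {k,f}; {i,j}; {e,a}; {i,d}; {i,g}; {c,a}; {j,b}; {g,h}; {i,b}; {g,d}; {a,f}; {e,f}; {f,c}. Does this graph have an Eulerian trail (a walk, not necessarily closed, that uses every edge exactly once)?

No

Degrees: a:3, b:2, c:2, d:2, e:2, f:4, g:3, h:1, i:4, j:2, k:1
Odd-degree vertices: a, g, h, k (4 total).
An Eulerian trail requires 0 or 2 odd-degree vertices; here there are 4.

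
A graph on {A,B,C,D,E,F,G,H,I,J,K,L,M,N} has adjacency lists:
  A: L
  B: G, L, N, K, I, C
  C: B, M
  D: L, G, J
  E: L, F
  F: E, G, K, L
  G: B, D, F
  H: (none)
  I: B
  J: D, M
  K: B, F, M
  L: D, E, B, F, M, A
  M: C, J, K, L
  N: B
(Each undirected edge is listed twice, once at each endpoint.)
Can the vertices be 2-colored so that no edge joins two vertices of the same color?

No

The cycle E-F-L-E has length 3, which is odd, so the graph is not bipartite.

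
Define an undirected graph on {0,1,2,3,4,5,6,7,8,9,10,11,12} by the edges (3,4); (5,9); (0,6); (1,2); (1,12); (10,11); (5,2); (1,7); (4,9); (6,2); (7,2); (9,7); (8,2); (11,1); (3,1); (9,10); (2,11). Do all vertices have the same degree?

Degrees: 0:1, 1:5, 2:6, 3:2, 4:2, 5:2, 6:2, 7:3, 8:1, 9:4, 10:2, 11:3, 12:1
Vertex 0 has degree 1 while 2 has degree 6, so the graph is not regular.

No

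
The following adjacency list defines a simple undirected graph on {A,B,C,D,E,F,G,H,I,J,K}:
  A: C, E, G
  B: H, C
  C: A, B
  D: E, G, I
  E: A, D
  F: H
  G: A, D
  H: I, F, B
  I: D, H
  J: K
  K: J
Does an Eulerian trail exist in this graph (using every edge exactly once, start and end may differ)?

Degrees: A:3, B:2, C:2, D:3, E:2, F:1, G:2, H:3, I:2, J:1, K:1
Odd-degree vertices: A, D, F, H, J, K (6 total).
With 6 odd-degree vertices (more than two), no single trail can use every edge.

No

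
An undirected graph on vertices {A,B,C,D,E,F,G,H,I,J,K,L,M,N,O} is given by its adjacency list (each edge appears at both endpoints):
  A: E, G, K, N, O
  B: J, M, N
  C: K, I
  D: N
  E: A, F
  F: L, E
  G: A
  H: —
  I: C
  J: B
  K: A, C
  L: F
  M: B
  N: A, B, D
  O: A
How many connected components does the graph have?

2

Component: {H}
Component: {A, B, C, D, E, F, G, I, J, K, L, M, N, O}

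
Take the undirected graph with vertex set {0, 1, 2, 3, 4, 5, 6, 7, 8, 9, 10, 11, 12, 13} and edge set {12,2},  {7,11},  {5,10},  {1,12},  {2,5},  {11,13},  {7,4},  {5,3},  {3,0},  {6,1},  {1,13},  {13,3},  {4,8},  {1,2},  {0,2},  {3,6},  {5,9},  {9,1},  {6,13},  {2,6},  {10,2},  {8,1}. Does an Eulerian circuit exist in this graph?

Degrees: 0:2, 1:6, 2:6, 3:4, 4:2, 5:4, 6:4, 7:2, 8:2, 9:2, 10:2, 11:2, 12:2, 13:4
All degrees are even and the non-isolated vertices are connected — an Eulerian circuit exists.

Yes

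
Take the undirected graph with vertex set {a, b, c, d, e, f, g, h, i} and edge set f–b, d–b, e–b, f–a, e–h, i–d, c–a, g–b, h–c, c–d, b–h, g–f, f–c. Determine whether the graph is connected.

Starting from a and exploring outward reaches every vertex (a, f, c, g, b, d, h, e, i); the graph is connected.

Yes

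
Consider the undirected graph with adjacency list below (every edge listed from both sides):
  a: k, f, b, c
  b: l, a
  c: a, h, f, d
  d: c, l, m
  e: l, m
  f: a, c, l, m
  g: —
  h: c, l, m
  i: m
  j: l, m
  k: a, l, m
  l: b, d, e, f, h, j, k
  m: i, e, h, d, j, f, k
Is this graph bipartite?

No

f-c-a-f is an odd cycle (length 3), and a bipartite graph can contain only even cycles.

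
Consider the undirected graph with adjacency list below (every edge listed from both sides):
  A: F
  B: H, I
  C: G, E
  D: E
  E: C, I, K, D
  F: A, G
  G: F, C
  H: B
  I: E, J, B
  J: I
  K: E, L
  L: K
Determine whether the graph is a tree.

Yes

|V| = 12, |E| = 11.
Connected and |E| = |V| - 1, which characterizes a tree.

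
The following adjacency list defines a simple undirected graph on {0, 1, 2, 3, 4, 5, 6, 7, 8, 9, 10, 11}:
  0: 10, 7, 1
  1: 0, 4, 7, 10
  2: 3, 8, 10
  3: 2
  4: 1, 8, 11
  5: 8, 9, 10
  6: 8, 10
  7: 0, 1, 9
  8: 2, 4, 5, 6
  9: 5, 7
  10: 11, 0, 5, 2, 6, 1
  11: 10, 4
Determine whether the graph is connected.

A breadth-first search from 0 visits 0, 10, 1, 7, 11, 2, 6, 5, 4, 9, 3, 8 — all 12 vertices — so the graph is connected.

Yes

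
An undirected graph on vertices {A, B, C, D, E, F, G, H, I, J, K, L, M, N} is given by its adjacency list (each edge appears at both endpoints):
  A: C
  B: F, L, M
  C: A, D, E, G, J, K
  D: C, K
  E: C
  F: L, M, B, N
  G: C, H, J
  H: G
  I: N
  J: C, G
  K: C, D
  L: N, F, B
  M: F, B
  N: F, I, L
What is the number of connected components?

Component: {B, F, I, L, M, N}
Component: {A, C, D, E, G, H, J, K}

2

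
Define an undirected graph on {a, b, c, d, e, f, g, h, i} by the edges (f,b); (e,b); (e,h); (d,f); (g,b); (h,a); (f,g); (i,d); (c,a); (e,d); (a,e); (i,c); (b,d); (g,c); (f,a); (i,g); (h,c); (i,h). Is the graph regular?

Yes

Degrees: a:4, b:4, c:4, d:4, e:4, f:4, g:4, h:4, i:4
Every vertex has degree 4, so the graph is 4-regular.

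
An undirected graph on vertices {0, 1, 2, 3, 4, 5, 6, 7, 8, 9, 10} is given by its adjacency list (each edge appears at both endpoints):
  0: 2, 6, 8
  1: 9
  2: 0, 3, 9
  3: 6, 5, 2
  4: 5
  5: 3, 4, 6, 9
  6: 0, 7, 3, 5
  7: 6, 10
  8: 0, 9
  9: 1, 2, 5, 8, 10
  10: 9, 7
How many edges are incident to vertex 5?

Neighbors of 5: 3, 4, 6, 9.

4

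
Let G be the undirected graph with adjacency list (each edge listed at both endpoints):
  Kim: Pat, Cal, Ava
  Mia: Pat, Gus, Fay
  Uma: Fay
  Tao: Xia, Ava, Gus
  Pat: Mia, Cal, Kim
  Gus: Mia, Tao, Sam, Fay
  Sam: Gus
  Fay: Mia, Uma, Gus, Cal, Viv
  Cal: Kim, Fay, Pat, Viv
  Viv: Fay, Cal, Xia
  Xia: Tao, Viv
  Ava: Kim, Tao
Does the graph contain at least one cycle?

Yes

|V| = 12, |E| = 17, number of components = 1.
Since 17 > 12 - 1, a cycle must exist; for instance Fay-Viv-Xia-Tao-Gus-Mia-Fay.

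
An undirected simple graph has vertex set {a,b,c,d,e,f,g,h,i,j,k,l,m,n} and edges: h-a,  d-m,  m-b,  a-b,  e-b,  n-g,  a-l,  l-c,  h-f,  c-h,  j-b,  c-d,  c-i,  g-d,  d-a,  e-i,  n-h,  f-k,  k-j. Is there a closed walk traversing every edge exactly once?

Yes

Degrees: a:4, b:4, c:4, d:4, e:2, f:2, g:2, h:4, i:2, j:2, k:2, l:2, m:2, n:2
Every vertex has even degree and the edges form a single connected piece, so an Eulerian circuit exists.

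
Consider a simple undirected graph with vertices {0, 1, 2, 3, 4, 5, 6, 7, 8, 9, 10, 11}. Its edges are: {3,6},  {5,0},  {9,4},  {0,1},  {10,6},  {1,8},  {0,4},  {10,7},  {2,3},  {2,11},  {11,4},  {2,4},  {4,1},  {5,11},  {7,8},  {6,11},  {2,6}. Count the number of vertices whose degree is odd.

Degrees: 0:3, 1:3, 2:4, 3:2, 4:5, 5:2, 6:4, 7:2, 8:2, 9:1, 10:2, 11:4
Odd-degree vertices: 0, 1, 4, 9.

4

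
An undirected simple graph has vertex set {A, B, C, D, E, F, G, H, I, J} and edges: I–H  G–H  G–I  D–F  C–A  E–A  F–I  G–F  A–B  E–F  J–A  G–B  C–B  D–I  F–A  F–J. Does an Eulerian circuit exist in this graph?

Degrees: A:5, B:3, C:2, D:2, E:2, F:6, G:4, H:2, I:4, J:2
A, B have odd degree; an Eulerian circuit needs every degree to be even, so none exists.

No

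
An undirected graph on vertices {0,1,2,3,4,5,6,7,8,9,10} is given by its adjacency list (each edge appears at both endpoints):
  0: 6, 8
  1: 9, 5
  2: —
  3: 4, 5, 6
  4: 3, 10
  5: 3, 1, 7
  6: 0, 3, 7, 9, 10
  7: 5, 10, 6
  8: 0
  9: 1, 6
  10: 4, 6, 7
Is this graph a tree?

The graph has 11 vertices and 13 edges.
It splits into 2 components, so it cannot be a tree.

No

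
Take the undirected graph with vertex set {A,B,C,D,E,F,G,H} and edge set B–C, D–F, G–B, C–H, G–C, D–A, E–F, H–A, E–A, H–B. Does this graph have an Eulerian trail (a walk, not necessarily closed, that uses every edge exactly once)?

Degrees: A:3, B:3, C:3, D:2, E:2, F:2, G:2, H:3
Odd-degree vertices: A, B, C, H (4 total).
With 4 odd-degree vertices (more than two), no single trail can use every edge.

No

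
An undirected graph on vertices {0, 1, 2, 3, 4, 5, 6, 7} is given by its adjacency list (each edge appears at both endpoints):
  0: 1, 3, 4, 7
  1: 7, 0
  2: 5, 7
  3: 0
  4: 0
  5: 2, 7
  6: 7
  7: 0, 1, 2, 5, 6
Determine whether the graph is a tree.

No

|V| = 8, |E| = 9.
A tree on 8 vertices has exactly 7 edges; this graph has 9, so it contains a cycle and is not a tree.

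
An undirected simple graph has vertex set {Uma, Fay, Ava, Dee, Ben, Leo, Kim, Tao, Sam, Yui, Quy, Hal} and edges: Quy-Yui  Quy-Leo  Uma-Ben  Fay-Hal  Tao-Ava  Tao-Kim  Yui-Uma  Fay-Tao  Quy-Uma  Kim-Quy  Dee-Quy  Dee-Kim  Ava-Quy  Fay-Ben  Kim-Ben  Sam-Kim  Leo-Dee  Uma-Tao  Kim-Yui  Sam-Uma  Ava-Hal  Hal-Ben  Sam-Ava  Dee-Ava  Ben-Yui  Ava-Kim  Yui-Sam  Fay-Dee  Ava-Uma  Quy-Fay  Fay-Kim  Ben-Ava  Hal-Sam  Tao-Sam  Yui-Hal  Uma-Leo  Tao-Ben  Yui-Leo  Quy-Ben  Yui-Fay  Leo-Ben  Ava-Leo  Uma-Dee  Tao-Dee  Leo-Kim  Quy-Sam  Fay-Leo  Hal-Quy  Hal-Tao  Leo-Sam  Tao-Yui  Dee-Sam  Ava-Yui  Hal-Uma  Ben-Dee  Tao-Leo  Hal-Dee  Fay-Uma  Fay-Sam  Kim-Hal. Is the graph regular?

Yes

Degrees: Uma:10, Fay:10, Ava:10, Dee:10, Ben:10, Leo:10, Kim:10, Tao:10, Sam:10, Yui:10, Quy:10, Hal:10
All degrees equal 10; the graph is regular.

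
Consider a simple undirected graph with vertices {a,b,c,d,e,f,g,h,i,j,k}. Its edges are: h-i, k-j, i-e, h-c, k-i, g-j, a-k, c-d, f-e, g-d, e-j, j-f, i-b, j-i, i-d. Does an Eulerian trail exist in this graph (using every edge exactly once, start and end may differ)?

No

Degrees: a:1, b:1, c:2, d:3, e:3, f:2, g:2, h:2, i:6, j:5, k:3
Odd-degree vertices: a, b, d, e, j, k (6 total).
An Eulerian trail requires 0 or 2 odd-degree vertices; here there are 6.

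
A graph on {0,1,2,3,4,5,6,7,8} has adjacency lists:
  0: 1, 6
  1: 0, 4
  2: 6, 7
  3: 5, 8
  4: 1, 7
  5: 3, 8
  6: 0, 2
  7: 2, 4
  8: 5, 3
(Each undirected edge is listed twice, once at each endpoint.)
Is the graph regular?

Yes

Degrees: 0:2, 1:2, 2:2, 3:2, 4:2, 5:2, 6:2, 7:2, 8:2
Every vertex has degree 2, so the graph is 2-regular.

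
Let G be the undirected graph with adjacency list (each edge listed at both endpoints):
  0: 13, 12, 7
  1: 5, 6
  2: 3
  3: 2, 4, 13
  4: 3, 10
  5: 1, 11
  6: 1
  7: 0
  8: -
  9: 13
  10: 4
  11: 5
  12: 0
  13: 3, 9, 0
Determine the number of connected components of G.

Component: {8}
Component: {1, 5, 6, 11}
Component: {0, 2, 3, 4, 7, 9, 10, 12, 13}

3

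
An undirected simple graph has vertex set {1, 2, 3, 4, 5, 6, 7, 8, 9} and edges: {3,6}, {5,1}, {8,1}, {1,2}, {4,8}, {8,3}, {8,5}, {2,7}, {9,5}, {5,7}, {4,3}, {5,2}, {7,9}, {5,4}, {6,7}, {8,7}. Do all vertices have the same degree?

Degrees: 1:3, 2:3, 3:3, 4:3, 5:6, 6:2, 7:5, 8:5, 9:2
Vertex 6 has degree 2 while 5 has degree 6, so the graph is not regular.

No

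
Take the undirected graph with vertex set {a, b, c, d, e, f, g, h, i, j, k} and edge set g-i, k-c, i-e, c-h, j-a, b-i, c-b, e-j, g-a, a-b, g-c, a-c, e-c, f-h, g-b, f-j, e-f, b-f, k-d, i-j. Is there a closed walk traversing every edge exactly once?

No

Degrees: a:4, b:5, c:6, d:1, e:4, f:4, g:4, h:2, i:4, j:4, k:2
Vertices with odd degree: b, d. An Eulerian circuit requires all degrees even.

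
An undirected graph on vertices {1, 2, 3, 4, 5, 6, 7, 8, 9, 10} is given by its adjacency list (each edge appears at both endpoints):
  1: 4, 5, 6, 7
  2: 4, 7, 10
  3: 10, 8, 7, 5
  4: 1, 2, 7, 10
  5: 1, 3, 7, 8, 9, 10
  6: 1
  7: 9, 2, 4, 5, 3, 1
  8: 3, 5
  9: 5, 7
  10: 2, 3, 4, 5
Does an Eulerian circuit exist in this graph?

Degrees: 1:4, 2:3, 3:4, 4:4, 5:6, 6:1, 7:6, 8:2, 9:2, 10:4
Vertices with odd degree: 2, 6. An Eulerian circuit requires all degrees even.

No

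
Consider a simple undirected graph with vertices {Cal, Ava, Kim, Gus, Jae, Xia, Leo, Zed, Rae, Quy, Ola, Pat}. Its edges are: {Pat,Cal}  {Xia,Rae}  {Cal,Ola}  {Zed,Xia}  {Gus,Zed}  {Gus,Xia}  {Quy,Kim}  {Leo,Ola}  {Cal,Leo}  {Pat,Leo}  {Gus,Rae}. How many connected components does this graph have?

5

Component: {Ava}
Component: {Jae}
Component: {Kim, Quy}
Component: {Cal, Leo, Ola, Pat}
Component: {Gus, Xia, Zed, Rae}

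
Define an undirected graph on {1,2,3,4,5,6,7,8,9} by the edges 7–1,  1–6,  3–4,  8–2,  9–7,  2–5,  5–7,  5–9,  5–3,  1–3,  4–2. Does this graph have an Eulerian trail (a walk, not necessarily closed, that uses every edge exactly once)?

No

Degrees: 1:3, 2:3, 3:3, 4:2, 5:4, 6:1, 7:3, 8:1, 9:2
Odd-degree vertices: 1, 2, 3, 6, 7, 8 (6 total).
An Eulerian trail requires 0 or 2 odd-degree vertices; here there are 6.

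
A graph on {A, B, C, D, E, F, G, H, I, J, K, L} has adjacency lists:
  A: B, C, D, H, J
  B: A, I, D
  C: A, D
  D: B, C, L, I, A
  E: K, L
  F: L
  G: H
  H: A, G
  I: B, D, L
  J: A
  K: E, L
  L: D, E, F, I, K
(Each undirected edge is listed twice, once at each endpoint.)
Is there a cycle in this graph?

The graph has 12 vertices, 16 edges, and 1 connected component.
Since 16 > 12 - 1, a cycle must exist; for instance L-E-K-L.

Yes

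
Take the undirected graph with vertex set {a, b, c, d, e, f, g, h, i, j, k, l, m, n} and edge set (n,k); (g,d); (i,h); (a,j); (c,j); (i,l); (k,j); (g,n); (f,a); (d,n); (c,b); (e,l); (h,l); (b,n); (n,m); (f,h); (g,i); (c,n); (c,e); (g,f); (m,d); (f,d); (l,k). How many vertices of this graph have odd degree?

4

Degrees: a:2, b:2, c:4, d:4, e:2, f:4, g:4, h:3, i:3, j:3, k:3, l:4, m:2, n:6
Odd-degree vertices: h, i, j, k.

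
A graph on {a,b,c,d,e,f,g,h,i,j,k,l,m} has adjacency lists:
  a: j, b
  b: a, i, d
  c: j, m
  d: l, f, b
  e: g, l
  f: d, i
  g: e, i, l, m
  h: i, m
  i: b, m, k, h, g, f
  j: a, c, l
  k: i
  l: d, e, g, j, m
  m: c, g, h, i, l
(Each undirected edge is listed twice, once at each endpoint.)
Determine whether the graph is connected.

Yes

Starting from a and exploring outward reaches every vertex (a, j, b, l, c, i, d, g, m, e, f, k, h); the graph is connected.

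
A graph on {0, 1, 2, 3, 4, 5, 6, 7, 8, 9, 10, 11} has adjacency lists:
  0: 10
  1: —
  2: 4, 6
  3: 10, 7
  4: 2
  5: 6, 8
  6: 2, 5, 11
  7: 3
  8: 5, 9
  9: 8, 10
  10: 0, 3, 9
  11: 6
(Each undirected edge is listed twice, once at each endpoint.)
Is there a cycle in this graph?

No

The graph has 12 vertices, 10 edges, and 2 connected components.
Since 10 = 12 - 2, the graph is a forest and contains no cycle.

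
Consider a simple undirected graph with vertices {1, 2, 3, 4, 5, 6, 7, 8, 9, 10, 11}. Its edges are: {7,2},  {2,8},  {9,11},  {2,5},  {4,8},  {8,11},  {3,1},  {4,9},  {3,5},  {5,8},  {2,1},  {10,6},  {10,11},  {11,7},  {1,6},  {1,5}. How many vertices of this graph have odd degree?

Degrees: 1:4, 2:4, 3:2, 4:2, 5:4, 6:2, 7:2, 8:4, 9:2, 10:2, 11:4
Odd-degree vertices: none.

0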